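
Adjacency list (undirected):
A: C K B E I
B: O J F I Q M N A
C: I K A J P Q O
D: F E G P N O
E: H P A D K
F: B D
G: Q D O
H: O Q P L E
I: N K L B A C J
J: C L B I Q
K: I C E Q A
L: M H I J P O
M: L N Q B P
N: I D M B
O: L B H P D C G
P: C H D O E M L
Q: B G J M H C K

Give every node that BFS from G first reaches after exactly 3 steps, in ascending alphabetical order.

Level 0: G
Level 1: D, O, Q
Level 2: B, C, E, F, H, J, K, L, M, N, P
Level 3: A, I

A, I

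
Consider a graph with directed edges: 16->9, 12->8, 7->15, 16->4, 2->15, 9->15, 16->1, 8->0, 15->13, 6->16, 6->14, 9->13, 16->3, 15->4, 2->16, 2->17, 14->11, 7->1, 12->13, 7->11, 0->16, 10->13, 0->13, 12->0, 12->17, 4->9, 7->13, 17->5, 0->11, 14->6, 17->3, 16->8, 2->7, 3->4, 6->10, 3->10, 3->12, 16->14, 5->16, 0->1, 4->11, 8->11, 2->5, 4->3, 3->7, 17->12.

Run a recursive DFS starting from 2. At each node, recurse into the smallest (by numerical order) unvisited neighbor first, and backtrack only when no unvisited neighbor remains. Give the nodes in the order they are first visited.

2 → 5 → 16 → 1 → 3 → 4 → 9 → 13 → 15 → 11 → 7 → 10 → 12 → 0 → 8 → 17 → 14 → 6

Visit 2
2 → 5
5 → 16
16 → 1
16 → 3
3 → 4
4 → 9
9 → 13
9 → 15
4 → 11
3 → 7
3 → 10
3 → 12
12 → 0
12 → 8
12 → 17
16 → 14
14 → 6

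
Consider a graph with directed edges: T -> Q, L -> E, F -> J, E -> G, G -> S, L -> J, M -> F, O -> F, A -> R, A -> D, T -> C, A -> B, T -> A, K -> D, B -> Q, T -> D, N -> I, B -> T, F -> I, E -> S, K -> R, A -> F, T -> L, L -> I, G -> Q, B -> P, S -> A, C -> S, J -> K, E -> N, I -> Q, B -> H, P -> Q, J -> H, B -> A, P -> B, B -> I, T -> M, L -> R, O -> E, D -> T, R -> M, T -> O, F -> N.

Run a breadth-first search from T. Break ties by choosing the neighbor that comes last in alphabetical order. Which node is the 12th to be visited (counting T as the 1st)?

Visit T; enqueue Q, O, M, L, D, C, A → queue [Q, O, M, L, D, C, A]
Visit Q → queue [O, M, L, D, C, A]
Visit O; enqueue F, E → queue [M, L, D, C, A, F, E]
Visit M → queue [L, D, C, A, F, E]
Visit L; enqueue R, J, I → queue [D, C, A, F, E, R, J, I]
Visit D → queue [C, A, F, E, R, J, I]
Visit C; enqueue S → queue [A, F, E, R, J, I, S]
Visit A; enqueue B → queue [F, E, R, J, I, S, B]
Visit F; enqueue N → queue [E, R, J, I, S, B, N]
Visit E; enqueue G → queue [R, J, I, S, B, N, G]
Visit R → queue [J, I, S, B, N, G]
Visit J; enqueue K, H → queue [I, S, B, N, G, K, H]
Visit I → queue [S, B, N, G, K, H]
Visit S → queue [B, N, G, K, H]
Visit B; enqueue P → queue [N, G, K, H, P]
Visit N → queue [G, K, H, P]
Visit G → queue [K, H, P]
Visit K → queue [H, P]
Visit H → queue [P]
Visit P → queue []

Visit order: T, Q, O, M, L, D, C, A, F, E, R, J, I, S, B, N, G, K, H, P

J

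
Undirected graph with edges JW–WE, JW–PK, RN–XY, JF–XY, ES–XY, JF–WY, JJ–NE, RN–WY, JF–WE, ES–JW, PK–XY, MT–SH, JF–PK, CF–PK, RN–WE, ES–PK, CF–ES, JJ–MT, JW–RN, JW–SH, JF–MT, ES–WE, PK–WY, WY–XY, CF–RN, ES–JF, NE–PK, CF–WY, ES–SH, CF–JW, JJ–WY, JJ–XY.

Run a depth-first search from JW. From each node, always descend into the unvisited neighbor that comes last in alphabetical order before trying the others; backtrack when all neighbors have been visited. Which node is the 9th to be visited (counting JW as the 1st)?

Visit JW
JW → WE
WE → RN
RN → XY
XY → WY
WY → PK
PK → NE
NE → JJ
JJ → MT
MT → SH
SH → ES
ES → JF
ES → CF

Visit order: JW, WE, RN, XY, WY, PK, NE, JJ, MT, SH, ES, JF, CF

MT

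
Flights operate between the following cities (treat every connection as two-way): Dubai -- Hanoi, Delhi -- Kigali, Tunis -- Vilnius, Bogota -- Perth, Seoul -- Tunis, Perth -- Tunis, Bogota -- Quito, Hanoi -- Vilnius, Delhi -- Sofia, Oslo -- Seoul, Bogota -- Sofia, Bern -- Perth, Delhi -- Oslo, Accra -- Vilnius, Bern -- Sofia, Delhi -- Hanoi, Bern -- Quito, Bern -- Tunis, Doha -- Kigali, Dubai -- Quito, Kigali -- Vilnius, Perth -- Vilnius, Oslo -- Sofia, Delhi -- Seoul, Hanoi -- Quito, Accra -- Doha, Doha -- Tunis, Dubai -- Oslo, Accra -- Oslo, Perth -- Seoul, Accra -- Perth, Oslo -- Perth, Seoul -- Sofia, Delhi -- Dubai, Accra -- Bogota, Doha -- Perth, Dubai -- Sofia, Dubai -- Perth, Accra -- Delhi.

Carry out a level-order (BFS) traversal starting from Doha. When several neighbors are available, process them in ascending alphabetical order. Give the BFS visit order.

Visit Doha; enqueue Accra, Kigali, Perth, Tunis → queue [Accra, Kigali, Perth, Tunis]
Visit Accra; enqueue Bogota, Delhi, Oslo, Vilnius → queue [Kigali, Perth, Tunis, Bogota, Delhi, Oslo, Vilnius]
Visit Kigali → queue [Perth, Tunis, Bogota, Delhi, Oslo, Vilnius]
Visit Perth; enqueue Bern, Dubai, Seoul → queue [Tunis, Bogota, Delhi, Oslo, Vilnius, Bern, Dubai, Seoul]
Visit Tunis → queue [Bogota, Delhi, Oslo, Vilnius, Bern, Dubai, Seoul]
Visit Bogota; enqueue Quito, Sofia → queue [Delhi, Oslo, Vilnius, Bern, Dubai, Seoul, Quito, Sofia]
Visit Delhi; enqueue Hanoi → queue [Oslo, Vilnius, Bern, Dubai, Seoul, Quito, Sofia, Hanoi]
Visit Oslo → queue [Vilnius, Bern, Dubai, Seoul, Quito, Sofia, Hanoi]
Visit Vilnius → queue [Bern, Dubai, Seoul, Quito, Sofia, Hanoi]
Visit Bern → queue [Dubai, Seoul, Quito, Sofia, Hanoi]
Visit Dubai → queue [Seoul, Quito, Sofia, Hanoi]
Visit Seoul → queue [Quito, Sofia, Hanoi]
Visit Quito → queue [Sofia, Hanoi]
Visit Sofia → queue [Hanoi]
Visit Hanoi → queue []

Doha, Accra, Kigali, Perth, Tunis, Bogota, Delhi, Oslo, Vilnius, Bern, Dubai, Seoul, Quito, Sofia, Hanoi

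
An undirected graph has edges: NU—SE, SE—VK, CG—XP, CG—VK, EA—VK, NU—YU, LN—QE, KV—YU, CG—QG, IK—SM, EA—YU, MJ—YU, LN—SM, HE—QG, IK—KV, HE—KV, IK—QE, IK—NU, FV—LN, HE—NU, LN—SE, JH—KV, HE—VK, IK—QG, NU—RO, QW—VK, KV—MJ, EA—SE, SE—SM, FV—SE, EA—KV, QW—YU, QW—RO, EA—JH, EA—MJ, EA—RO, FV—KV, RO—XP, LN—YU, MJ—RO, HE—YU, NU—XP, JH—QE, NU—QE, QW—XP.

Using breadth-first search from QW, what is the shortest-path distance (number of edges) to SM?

Level 0: QW
Level 1: RO, VK, XP, YU
Level 2: CG, EA, HE, KV, LN, MJ, NU, SE
Level 3: FV, IK, JH, QE, QG, SM
SM first appears at level 3.

3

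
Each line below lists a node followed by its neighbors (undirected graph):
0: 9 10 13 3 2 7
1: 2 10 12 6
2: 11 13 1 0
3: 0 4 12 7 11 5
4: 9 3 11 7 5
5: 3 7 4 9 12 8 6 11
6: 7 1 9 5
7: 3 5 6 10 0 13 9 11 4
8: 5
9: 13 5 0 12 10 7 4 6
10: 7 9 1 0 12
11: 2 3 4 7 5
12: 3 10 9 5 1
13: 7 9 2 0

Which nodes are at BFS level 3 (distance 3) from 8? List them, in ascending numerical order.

Level 0: 8
Level 1: 5
Level 2: 3, 4, 6, 7, 9, 11, 12
Level 3: 0, 1, 2, 10, 13

0, 1, 2, 10, 13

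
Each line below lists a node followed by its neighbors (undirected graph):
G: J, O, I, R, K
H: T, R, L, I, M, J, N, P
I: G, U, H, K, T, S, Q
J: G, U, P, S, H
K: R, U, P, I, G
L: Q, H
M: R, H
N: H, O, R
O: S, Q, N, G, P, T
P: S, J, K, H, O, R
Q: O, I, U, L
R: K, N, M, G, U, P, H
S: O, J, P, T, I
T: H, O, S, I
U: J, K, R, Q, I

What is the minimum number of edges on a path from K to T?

2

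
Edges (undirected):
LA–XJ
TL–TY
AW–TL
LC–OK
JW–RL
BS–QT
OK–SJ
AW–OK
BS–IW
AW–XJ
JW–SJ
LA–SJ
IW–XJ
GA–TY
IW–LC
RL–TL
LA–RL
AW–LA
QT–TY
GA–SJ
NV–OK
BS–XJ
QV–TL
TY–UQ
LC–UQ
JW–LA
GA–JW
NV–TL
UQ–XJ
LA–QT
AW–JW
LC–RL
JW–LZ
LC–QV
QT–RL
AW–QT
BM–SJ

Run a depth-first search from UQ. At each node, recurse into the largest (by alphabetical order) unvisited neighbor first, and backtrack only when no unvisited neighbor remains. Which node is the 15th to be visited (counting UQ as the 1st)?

JW

Visit UQ
UQ → XJ
XJ → LA
LA → SJ
SJ → OK
OK → NV
NV → TL
TL → TY
TY → QT
QT → RL
RL → LC
LC → QV
LC → IW
IW → BS
RL → JW
JW → LZ
JW → GA
JW → AW
SJ → BM

Visit order: UQ, XJ, LA, SJ, OK, NV, TL, TY, QT, RL, LC, QV, IW, BS, JW, LZ, GA, AW, BM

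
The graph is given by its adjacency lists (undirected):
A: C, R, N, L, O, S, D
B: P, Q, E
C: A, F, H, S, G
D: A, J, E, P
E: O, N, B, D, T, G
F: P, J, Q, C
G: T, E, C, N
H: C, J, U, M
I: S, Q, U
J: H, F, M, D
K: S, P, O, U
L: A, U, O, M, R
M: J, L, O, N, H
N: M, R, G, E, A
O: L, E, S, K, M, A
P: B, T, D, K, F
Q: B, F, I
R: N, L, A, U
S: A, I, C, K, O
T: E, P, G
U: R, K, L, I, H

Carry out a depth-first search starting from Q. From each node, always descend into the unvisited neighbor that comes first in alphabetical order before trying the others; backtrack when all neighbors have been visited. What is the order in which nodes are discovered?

Visit Q
Q → B
B → E
E → D
D → A
A → C
C → F
F → J
J → H
H → M
M → L
L → O
O → K
K → P
P → T
T → G
G → N
N → R
R → U
U → I
I → S

Q, B, E, D, A, C, F, J, H, M, L, O, K, P, T, G, N, R, U, I, S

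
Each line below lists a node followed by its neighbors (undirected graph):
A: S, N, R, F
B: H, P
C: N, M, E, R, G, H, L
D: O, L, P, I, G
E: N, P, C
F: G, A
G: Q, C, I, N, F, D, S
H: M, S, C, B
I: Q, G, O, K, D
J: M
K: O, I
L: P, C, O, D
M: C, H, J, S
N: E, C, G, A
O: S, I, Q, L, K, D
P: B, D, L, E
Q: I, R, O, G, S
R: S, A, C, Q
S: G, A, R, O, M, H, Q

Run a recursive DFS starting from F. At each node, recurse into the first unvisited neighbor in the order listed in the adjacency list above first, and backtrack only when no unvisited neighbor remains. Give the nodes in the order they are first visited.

F → G → Q → I → O → S → A → N → E → P → B → H → M → C → R → L → D → J → K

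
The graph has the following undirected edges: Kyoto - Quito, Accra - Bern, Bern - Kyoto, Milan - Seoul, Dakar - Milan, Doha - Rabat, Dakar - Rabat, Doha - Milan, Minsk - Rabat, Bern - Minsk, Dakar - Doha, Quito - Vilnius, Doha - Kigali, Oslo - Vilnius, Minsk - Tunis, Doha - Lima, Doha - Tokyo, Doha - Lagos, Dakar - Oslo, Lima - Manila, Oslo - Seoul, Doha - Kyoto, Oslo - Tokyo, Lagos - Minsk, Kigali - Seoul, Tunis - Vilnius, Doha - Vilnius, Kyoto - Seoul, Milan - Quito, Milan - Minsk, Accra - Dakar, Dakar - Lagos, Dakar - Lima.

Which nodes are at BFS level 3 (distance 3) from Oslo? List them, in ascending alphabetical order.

Level 0: Oslo
Level 1: Dakar, Seoul, Tokyo, Vilnius
Level 2: Accra, Doha, Kigali, Kyoto, Lagos, Lima, Milan, Quito, Rabat, Tunis
Level 3: Bern, Manila, Minsk

Bern, Manila, Minsk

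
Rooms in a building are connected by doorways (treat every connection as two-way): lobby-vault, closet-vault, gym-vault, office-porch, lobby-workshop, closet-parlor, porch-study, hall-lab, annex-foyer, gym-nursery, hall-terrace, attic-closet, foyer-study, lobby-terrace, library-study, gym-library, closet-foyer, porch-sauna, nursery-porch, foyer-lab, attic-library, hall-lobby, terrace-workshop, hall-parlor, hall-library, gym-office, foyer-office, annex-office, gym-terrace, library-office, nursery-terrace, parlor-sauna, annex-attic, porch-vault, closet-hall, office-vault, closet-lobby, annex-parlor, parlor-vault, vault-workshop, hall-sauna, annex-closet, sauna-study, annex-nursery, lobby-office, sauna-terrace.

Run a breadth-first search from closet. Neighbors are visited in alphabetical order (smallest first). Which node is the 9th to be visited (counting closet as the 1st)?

nursery

Visit closet; enqueue annex, attic, foyer, hall, lobby, parlor, vault → queue [annex, attic, foyer, hall, lobby, parlor, vault]
Visit annex; enqueue nursery, office → queue [attic, foyer, hall, lobby, parlor, vault, nursery, office]
Visit attic; enqueue library → queue [foyer, hall, lobby, parlor, vault, nursery, office, library]
Visit foyer; enqueue lab, study → queue [hall, lobby, parlor, vault, nursery, office, library, lab, study]
Visit hall; enqueue sauna, terrace → queue [lobby, parlor, vault, nursery, office, library, lab, study, sauna, terrace]
Visit lobby; enqueue workshop → queue [parlor, vault, nursery, office, library, lab, study, sauna, terrace, workshop]
Visit parlor → queue [vault, nursery, office, library, lab, study, sauna, terrace, workshop]
Visit vault; enqueue gym, porch → queue [nursery, office, library, lab, study, sauna, terrace, workshop, gym, porch]
Visit nursery → queue [office, library, lab, study, sauna, terrace, workshop, gym, porch]
Visit office → queue [library, lab, study, sauna, terrace, workshop, gym, porch]
Visit library → queue [lab, study, sauna, terrace, workshop, gym, porch]
Visit lab → queue [study, sauna, terrace, workshop, gym, porch]
Visit study → queue [sauna, terrace, workshop, gym, porch]
Visit sauna → queue [terrace, workshop, gym, porch]
Visit terrace → queue [workshop, gym, porch]
Visit workshop → queue [gym, porch]
Visit gym → queue [porch]
Visit porch → queue []

Visit order: closet, annex, attic, foyer, hall, lobby, parlor, vault, nursery, office, library, lab, study, sauna, terrace, workshop, gym, porch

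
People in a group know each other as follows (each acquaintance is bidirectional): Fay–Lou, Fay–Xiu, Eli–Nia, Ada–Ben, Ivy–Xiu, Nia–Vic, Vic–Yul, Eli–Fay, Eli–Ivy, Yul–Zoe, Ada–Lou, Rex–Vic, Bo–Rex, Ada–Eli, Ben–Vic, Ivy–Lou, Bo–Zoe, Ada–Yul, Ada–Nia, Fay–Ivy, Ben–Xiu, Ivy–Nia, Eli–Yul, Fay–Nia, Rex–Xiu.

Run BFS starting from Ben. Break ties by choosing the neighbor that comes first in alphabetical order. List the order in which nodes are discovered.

Ben, Ada, Vic, Xiu, Eli, Lou, Nia, Yul, Rex, Fay, Ivy, Zoe, Bo

Visit Ben; enqueue Ada, Vic, Xiu → queue [Ada, Vic, Xiu]
Visit Ada; enqueue Eli, Lou, Nia, Yul → queue [Vic, Xiu, Eli, Lou, Nia, Yul]
Visit Vic; enqueue Rex → queue [Xiu, Eli, Lou, Nia, Yul, Rex]
Visit Xiu; enqueue Fay, Ivy → queue [Eli, Lou, Nia, Yul, Rex, Fay, Ivy]
Visit Eli → queue [Lou, Nia, Yul, Rex, Fay, Ivy]
Visit Lou → queue [Nia, Yul, Rex, Fay, Ivy]
Visit Nia → queue [Yul, Rex, Fay, Ivy]
Visit Yul; enqueue Zoe → queue [Rex, Fay, Ivy, Zoe]
Visit Rex; enqueue Bo → queue [Fay, Ivy, Zoe, Bo]
Visit Fay → queue [Ivy, Zoe, Bo]
Visit Ivy → queue [Zoe, Bo]
Visit Zoe → queue [Bo]
Visit Bo → queue []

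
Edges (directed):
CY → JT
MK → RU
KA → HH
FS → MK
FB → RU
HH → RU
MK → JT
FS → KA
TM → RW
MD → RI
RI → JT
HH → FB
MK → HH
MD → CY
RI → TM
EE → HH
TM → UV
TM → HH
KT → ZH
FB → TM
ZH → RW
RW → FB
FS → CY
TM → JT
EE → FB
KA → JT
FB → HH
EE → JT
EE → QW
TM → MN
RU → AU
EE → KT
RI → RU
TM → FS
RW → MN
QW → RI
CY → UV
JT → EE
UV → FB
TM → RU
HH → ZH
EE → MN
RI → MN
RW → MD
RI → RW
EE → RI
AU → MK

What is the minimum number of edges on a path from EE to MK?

Level 0: EE
Level 1: FB, HH, JT, KT, MN, QW, RI
Level 2: RU, RW, TM, ZH
Level 3: AU, FS, MD, UV
Level 4: CY, KA, MK
MK first appears at level 4.

4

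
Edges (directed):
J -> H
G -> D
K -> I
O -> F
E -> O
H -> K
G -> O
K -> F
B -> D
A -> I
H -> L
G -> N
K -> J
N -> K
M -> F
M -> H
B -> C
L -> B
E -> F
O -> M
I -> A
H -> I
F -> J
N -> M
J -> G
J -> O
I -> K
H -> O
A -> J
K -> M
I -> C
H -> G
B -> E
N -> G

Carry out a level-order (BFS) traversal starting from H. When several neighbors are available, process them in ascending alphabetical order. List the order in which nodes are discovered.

Visit H; enqueue G, I, K, L, O → queue [G, I, K, L, O]
Visit G; enqueue D, N → queue [I, K, L, O, D, N]
Visit I; enqueue A, C → queue [K, L, O, D, N, A, C]
Visit K; enqueue F, J, M → queue [L, O, D, N, A, C, F, J, M]
Visit L; enqueue B → queue [O, D, N, A, C, F, J, M, B]
Visit O → queue [D, N, A, C, F, J, M, B]
Visit D → queue [N, A, C, F, J, M, B]
Visit N → queue [A, C, F, J, M, B]
Visit A → queue [C, F, J, M, B]
Visit C → queue [F, J, M, B]
Visit F → queue [J, M, B]
Visit J → queue [M, B]
Visit M → queue [B]
Visit B; enqueue E → queue [E]
Visit E → queue []

H -> G -> I -> K -> L -> O -> D -> N -> A -> C -> F -> J -> M -> B -> E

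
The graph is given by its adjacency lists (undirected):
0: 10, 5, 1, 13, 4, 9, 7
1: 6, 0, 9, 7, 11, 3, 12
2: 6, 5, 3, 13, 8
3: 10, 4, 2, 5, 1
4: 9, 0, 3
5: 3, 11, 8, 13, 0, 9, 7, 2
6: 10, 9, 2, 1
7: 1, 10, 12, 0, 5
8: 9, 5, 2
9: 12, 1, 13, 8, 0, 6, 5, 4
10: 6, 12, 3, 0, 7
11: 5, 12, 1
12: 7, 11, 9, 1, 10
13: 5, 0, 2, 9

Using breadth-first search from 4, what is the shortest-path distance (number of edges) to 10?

Level 0: 4
Level 1: 0, 3, 9
Level 2: 1, 2, 5, 6, 7, 8, 10, 12, 13
Level 3: 11
10 first appears at level 2.

2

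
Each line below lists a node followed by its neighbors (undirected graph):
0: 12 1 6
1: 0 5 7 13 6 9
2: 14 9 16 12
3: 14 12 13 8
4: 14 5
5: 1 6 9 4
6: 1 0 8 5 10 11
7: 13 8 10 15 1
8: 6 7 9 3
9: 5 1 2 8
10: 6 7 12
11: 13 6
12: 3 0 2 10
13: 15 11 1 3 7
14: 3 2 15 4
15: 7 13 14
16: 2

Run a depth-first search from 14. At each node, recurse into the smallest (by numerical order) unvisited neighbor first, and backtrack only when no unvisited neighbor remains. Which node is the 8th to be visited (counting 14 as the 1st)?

4

Visit 14
14 → 2
2 → 9
9 → 1
1 → 0
0 → 6
6 → 5
5 → 4
6 → 8
8 → 3
3 → 12
12 → 10
10 → 7
7 → 13
13 → 11
13 → 15
2 → 16

Visit order: 14, 2, 9, 1, 0, 6, 5, 4, 8, 3, 12, 10, 7, 13, 11, 15, 16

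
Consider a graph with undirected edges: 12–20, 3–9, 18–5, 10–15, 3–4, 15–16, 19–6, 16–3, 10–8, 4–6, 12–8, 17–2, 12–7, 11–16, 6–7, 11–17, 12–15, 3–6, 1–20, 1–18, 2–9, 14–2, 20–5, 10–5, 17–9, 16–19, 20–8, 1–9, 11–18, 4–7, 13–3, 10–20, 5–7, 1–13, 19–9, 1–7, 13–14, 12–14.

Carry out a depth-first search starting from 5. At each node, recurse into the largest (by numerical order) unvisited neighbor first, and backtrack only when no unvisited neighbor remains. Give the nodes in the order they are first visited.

Visit 5
5 → 20
20 → 12
12 → 15
15 → 16
16 → 19
19 → 9
9 → 17
17 → 11
11 → 18
18 → 1
1 → 13
13 → 14
14 → 2
13 → 3
3 → 6
6 → 7
7 → 4
15 → 10
10 → 8

5, 20, 12, 15, 16, 19, 9, 17, 11, 18, 1, 13, 14, 2, 3, 6, 7, 4, 10, 8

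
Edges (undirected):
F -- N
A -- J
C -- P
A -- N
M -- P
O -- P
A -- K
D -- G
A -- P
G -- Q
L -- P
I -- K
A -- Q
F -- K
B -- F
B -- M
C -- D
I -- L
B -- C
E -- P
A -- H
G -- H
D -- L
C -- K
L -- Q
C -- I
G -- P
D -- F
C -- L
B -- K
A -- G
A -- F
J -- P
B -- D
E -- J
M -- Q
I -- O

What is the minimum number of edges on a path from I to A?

Level 0: I
Level 1: C, K, L, O
Level 2: A, B, D, F, P, Q
Level 3: E, G, H, J, M, N
A first appears at level 2.

2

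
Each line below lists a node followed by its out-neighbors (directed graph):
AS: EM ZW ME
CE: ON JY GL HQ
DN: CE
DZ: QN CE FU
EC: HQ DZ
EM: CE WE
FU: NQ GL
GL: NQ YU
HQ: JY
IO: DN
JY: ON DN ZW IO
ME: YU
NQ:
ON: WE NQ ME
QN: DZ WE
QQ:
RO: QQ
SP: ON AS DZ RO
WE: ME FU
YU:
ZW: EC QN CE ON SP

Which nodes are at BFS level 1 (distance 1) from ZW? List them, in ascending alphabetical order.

CE, EC, ON, QN, SP

Level 0: ZW
Level 1: CE, EC, ON, QN, SP
Level 2: AS, DZ, GL, HQ, JY, ME, NQ, RO, WE
Level 3: DN, EM, FU, IO, QQ, YU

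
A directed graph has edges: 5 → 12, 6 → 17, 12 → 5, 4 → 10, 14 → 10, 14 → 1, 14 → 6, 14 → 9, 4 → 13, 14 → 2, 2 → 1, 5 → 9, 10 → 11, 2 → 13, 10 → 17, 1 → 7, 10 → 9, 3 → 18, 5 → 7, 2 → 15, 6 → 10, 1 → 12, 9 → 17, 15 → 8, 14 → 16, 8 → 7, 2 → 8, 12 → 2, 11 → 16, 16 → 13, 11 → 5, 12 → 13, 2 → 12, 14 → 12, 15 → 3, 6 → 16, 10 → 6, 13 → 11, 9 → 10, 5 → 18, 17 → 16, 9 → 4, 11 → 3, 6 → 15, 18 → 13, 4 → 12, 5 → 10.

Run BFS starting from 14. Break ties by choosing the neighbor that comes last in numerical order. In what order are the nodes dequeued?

Visit 14; enqueue 16, 12, 10, 9, 6, 2, 1 → queue [16, 12, 10, 9, 6, 2, 1]
Visit 16; enqueue 13 → queue [12, 10, 9, 6, 2, 1, 13]
Visit 12; enqueue 5 → queue [10, 9, 6, 2, 1, 13, 5]
Visit 10; enqueue 17, 11 → queue [9, 6, 2, 1, 13, 5, 17, 11]
Visit 9; enqueue 4 → queue [6, 2, 1, 13, 5, 17, 11, 4]
Visit 6; enqueue 15 → queue [2, 1, 13, 5, 17, 11, 4, 15]
Visit 2; enqueue 8 → queue [1, 13, 5, 17, 11, 4, 15, 8]
Visit 1; enqueue 7 → queue [13, 5, 17, 11, 4, 15, 8, 7]
Visit 13 → queue [5, 17, 11, 4, 15, 8, 7]
Visit 5; enqueue 18 → queue [17, 11, 4, 15, 8, 7, 18]
Visit 17 → queue [11, 4, 15, 8, 7, 18]
Visit 11; enqueue 3 → queue [4, 15, 8, 7, 18, 3]
Visit 4 → queue [15, 8, 7, 18, 3]
Visit 15 → queue [8, 7, 18, 3]
Visit 8 → queue [7, 18, 3]
Visit 7 → queue [18, 3]
Visit 18 → queue [3]
Visit 3 → queue []

14, 16, 12, 10, 9, 6, 2, 1, 13, 5, 17, 11, 4, 15, 8, 7, 18, 3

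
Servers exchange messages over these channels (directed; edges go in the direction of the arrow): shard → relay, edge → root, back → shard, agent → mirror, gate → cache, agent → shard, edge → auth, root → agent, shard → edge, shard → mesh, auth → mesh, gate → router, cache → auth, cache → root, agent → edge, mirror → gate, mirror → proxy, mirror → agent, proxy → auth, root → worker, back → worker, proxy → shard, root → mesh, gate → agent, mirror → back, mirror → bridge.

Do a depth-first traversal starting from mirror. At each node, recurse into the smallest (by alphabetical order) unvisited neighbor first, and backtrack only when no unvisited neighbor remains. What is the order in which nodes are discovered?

mirror, agent, edge, auth, mesh, root, worker, shard, relay, back, bridge, gate, cache, router, proxy

Visit mirror
mirror → agent
agent → edge
edge → auth
auth → mesh
edge → root
root → worker
agent → shard
shard → relay
mirror → back
mirror → bridge
mirror → gate
gate → cache
gate → router
mirror → proxy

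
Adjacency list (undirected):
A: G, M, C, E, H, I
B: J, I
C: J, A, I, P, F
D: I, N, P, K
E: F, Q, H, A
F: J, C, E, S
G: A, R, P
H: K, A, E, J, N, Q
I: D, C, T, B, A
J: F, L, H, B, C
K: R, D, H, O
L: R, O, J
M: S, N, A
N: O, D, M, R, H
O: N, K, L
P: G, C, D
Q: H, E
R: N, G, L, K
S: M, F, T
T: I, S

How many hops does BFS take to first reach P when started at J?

2

Level 0: J
Level 1: B, C, F, H, L
Level 2: A, E, I, K, N, O, P, Q, R, S
Level 3: D, G, M, T
P first appears at level 2.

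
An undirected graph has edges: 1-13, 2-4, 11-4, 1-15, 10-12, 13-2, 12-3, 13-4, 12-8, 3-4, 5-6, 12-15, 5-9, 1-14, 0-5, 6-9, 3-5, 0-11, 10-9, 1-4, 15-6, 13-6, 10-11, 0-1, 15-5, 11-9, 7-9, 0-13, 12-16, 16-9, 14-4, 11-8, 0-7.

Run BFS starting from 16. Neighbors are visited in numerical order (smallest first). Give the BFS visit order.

Visit 16; enqueue 9, 12 → queue [9, 12]
Visit 9; enqueue 5, 6, 7, 10, 11 → queue [12, 5, 6, 7, 10, 11]
Visit 12; enqueue 3, 8, 15 → queue [5, 6, 7, 10, 11, 3, 8, 15]
Visit 5; enqueue 0 → queue [6, 7, 10, 11, 3, 8, 15, 0]
Visit 6; enqueue 13 → queue [7, 10, 11, 3, 8, 15, 0, 13]
Visit 7 → queue [10, 11, 3, 8, 15, 0, 13]
Visit 10 → queue [11, 3, 8, 15, 0, 13]
Visit 11; enqueue 4 → queue [3, 8, 15, 0, 13, 4]
Visit 3 → queue [8, 15, 0, 13, 4]
Visit 8 → queue [15, 0, 13, 4]
Visit 15; enqueue 1 → queue [0, 13, 4, 1]
Visit 0 → queue [13, 4, 1]
Visit 13; enqueue 2 → queue [4, 1, 2]
Visit 4; enqueue 14 → queue [1, 2, 14]
Visit 1 → queue [2, 14]
Visit 2 → queue [14]
Visit 14 → queue []

16 → 9 → 12 → 5 → 6 → 7 → 10 → 11 → 3 → 8 → 15 → 0 → 13 → 4 → 1 → 2 → 14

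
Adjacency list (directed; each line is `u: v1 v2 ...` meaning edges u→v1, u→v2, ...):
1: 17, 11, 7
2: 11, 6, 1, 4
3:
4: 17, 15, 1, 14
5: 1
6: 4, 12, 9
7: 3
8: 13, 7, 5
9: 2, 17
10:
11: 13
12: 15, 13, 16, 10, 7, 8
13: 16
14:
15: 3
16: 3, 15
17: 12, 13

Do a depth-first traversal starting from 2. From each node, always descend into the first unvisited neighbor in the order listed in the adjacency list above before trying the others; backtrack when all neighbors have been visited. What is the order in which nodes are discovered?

Visit 2
2 → 11
11 → 13
13 → 16
16 → 3
16 → 15
2 → 6
6 → 4
4 → 17
17 → 12
12 → 10
12 → 7
12 → 8
8 → 5
5 → 1
4 → 14
6 → 9

2, 11, 13, 16, 3, 15, 6, 4, 17, 12, 10, 7, 8, 5, 1, 14, 9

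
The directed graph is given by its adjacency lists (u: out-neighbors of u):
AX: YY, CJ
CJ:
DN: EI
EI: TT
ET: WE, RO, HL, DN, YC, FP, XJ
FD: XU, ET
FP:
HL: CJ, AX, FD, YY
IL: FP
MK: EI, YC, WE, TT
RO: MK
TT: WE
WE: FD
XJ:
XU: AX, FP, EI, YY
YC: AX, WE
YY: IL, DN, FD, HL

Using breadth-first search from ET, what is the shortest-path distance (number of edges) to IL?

3

Level 0: ET
Level 1: DN, FP, HL, RO, WE, XJ, YC
Level 2: AX, CJ, EI, FD, MK, YY
Level 3: IL, TT, XU
IL first appears at level 3.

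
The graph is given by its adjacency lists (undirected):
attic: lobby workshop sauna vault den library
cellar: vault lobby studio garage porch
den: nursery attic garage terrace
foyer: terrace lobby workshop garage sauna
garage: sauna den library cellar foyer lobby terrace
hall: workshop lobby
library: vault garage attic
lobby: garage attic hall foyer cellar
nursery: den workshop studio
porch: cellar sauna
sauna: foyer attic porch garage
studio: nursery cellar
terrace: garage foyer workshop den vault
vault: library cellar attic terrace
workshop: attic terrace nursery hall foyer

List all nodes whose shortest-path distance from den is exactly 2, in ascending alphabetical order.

cellar, foyer, library, lobby, sauna, studio, vault, workshop

Level 0: den
Level 1: attic, garage, nursery, terrace
Level 2: cellar, foyer, library, lobby, sauna, studio, vault, workshop
Level 3: hall, porch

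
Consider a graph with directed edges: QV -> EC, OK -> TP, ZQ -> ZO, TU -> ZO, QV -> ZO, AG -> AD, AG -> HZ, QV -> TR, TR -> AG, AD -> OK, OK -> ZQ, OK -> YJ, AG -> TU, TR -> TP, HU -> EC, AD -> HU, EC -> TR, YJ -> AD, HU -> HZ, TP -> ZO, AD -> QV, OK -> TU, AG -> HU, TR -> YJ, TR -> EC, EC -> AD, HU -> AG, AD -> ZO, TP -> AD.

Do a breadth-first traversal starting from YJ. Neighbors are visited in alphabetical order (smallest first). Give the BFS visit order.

YJ -> AD -> HU -> OK -> QV -> ZO -> AG -> EC -> HZ -> TP -> TU -> ZQ -> TR

Visit YJ; enqueue AD → queue [AD]
Visit AD; enqueue HU, OK, QV, ZO → queue [HU, OK, QV, ZO]
Visit HU; enqueue AG, EC, HZ → queue [OK, QV, ZO, AG, EC, HZ]
Visit OK; enqueue TP, TU, ZQ → queue [QV, ZO, AG, EC, HZ, TP, TU, ZQ]
Visit QV; enqueue TR → queue [ZO, AG, EC, HZ, TP, TU, ZQ, TR]
Visit ZO → queue [AG, EC, HZ, TP, TU, ZQ, TR]
Visit AG → queue [EC, HZ, TP, TU, ZQ, TR]
Visit EC → queue [HZ, TP, TU, ZQ, TR]
Visit HZ → queue [TP, TU, ZQ, TR]
Visit TP → queue [TU, ZQ, TR]
Visit TU → queue [ZQ, TR]
Visit ZQ → queue [TR]
Visit TR → queue []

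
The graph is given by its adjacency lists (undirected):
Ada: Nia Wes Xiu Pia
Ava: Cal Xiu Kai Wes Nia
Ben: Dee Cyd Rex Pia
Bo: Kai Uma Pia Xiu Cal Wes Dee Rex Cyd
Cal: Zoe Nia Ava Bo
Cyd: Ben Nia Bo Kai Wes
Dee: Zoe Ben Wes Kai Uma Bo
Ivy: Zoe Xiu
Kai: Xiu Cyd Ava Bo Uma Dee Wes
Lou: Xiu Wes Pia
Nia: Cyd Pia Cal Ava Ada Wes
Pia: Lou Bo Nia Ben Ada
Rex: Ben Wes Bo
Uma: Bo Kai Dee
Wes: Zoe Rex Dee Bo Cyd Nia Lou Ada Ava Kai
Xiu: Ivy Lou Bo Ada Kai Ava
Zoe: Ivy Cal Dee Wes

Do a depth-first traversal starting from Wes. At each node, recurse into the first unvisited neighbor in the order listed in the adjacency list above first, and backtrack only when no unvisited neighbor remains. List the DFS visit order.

Visit Wes
Wes → Zoe
Zoe → Ivy
Ivy → Xiu
Xiu → Lou
Lou → Pia
Pia → Bo
Bo → Kai
Kai → Cyd
Cyd → Ben
Ben → Dee
Dee → Uma
Ben → Rex
Cyd → Nia
Nia → Cal
Cal → Ava
Nia → Ada

Wes → Zoe → Ivy → Xiu → Lou → Pia → Bo → Kai → Cyd → Ben → Dee → Uma → Rex → Nia → Cal → Ava → Ada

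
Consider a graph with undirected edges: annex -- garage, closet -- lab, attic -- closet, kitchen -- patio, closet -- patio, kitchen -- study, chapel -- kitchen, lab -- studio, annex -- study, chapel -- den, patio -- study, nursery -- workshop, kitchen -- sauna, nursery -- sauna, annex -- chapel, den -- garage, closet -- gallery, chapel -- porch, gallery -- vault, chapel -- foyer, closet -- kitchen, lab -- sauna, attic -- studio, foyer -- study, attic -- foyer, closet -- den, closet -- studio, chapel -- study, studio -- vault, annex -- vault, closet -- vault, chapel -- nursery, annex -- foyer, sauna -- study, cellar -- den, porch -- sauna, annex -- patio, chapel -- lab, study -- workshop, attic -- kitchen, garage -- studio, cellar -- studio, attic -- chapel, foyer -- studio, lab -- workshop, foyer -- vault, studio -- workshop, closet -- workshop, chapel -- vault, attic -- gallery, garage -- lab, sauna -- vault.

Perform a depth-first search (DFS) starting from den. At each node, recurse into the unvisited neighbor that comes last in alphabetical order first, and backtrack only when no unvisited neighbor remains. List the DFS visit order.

den garage studio workshop study sauna vault gallery closet patio kitchen chapel porch nursery lab foyer attic annex cellar

Visit den
den → garage
garage → studio
studio → workshop
workshop → study
study → sauna
sauna → vault
vault → gallery
gallery → closet
closet → patio
patio → kitchen
kitchen → chapel
chapel → porch
chapel → nursery
chapel → lab
chapel → foyer
foyer → attic
foyer → annex
studio → cellar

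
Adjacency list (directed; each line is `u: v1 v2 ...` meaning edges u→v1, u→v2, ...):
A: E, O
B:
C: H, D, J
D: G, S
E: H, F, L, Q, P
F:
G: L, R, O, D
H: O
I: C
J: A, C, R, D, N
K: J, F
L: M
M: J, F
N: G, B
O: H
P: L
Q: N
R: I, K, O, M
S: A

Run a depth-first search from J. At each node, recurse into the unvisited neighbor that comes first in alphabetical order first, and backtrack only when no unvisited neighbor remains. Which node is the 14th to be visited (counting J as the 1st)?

D

Visit J
J → A
A → E
E → F
E → H
H → O
E → L
L → M
E → P
E → Q
Q → N
N → B
N → G
G → D
D → S
G → R
R → I
I → C
R → K

Visit order: J, A, E, F, H, O, L, M, P, Q, N, B, G, D, S, R, I, C, K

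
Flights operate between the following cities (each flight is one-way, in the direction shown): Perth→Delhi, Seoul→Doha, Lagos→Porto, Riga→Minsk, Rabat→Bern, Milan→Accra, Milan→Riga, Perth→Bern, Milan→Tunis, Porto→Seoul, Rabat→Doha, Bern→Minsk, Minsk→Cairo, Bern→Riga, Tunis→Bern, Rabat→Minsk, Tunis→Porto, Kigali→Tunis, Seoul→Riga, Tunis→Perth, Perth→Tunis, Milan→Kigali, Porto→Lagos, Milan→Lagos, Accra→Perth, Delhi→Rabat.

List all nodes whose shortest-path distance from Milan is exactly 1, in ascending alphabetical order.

Accra, Kigali, Lagos, Riga, Tunis

Level 0: Milan
Level 1: Accra, Kigali, Lagos, Riga, Tunis
Level 2: Bern, Minsk, Perth, Porto
Level 3: Cairo, Delhi, Seoul
Level 4: Doha, Rabat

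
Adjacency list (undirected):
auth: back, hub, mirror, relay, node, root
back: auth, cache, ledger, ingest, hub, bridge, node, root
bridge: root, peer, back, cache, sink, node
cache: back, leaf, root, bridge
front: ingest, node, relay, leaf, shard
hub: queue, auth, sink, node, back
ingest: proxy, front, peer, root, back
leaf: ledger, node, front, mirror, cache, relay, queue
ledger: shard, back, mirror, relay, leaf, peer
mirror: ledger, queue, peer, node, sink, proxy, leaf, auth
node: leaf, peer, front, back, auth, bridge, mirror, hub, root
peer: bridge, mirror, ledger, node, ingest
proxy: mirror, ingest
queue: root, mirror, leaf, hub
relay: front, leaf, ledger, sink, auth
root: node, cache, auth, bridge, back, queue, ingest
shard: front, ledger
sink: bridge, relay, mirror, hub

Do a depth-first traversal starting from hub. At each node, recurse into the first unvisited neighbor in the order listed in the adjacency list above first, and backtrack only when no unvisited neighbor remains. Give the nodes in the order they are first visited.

hub, queue, root, node, leaf, ledger, shard, front, ingest, proxy, mirror, peer, bridge, back, auth, relay, sink, cache

Visit hub
hub → queue
queue → root
root → node
node → leaf
leaf → ledger
ledger → shard
shard → front
front → ingest
ingest → proxy
proxy → mirror
mirror → peer
peer → bridge
bridge → back
back → auth
auth → relay
relay → sink
back → cache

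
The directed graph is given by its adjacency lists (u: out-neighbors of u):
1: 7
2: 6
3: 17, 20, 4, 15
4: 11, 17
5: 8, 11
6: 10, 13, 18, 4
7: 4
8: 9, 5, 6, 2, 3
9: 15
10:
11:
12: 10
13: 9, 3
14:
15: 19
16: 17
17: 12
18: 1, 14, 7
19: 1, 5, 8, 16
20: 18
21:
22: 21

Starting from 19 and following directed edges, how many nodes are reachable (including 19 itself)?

20

BFS from 19 visits: 19, 1, 5, 8, 16, 7, 11, 9, 6, 2, 3, 17, 4, 15, 10, 13, 18, 20, 12, 14
Reachable nodes: 20 of 22 total.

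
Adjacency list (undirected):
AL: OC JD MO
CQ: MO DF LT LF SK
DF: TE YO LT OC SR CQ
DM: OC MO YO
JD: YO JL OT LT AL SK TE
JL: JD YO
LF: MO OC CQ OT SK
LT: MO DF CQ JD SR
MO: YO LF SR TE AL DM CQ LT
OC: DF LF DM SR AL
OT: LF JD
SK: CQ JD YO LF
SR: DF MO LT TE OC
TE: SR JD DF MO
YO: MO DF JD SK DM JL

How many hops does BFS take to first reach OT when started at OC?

2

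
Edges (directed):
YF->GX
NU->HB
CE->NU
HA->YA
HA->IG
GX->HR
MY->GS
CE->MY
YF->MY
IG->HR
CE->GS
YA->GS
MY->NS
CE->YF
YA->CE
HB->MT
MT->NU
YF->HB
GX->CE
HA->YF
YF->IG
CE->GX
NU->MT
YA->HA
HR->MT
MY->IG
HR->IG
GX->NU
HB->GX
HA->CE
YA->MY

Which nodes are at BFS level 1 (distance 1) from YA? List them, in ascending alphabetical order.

CE, GS, HA, MY

Level 0: YA
Level 1: CE, GS, HA, MY
Level 2: GX, IG, NS, NU, YF
Level 3: HB, HR, MT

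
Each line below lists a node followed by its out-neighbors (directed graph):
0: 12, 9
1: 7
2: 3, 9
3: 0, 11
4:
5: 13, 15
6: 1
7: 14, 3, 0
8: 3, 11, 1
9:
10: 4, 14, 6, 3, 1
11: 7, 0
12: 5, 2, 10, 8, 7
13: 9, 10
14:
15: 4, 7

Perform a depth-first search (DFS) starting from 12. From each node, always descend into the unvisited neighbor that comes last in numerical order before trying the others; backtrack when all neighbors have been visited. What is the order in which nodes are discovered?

Visit 12
12 → 10
10 → 14
10 → 6
6 → 1
1 → 7
7 → 3
3 → 11
11 → 0
0 → 9
10 → 4
12 → 8
12 → 5
5 → 15
5 → 13
12 → 2

12, 10, 14, 6, 1, 7, 3, 11, 0, 9, 4, 8, 5, 15, 13, 2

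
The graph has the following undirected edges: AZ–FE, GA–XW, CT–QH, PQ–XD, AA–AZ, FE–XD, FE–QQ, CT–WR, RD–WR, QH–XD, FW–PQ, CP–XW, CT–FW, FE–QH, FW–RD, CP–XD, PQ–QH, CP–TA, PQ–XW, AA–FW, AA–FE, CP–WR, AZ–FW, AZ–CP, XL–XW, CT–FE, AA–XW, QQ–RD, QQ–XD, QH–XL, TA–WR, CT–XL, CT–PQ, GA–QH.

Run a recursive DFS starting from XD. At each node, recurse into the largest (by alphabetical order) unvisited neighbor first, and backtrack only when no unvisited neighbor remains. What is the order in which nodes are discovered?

Visit XD
XD → QQ
QQ → RD
RD → WR
WR → TA
TA → CP
CP → XW
XW → XL
XL → QH
QH → PQ
PQ → FW
FW → CT
CT → FE
FE → AZ
AZ → AA
QH → GA

XD, QQ, RD, WR, TA, CP, XW, XL, QH, PQ, FW, CT, FE, AZ, AA, GA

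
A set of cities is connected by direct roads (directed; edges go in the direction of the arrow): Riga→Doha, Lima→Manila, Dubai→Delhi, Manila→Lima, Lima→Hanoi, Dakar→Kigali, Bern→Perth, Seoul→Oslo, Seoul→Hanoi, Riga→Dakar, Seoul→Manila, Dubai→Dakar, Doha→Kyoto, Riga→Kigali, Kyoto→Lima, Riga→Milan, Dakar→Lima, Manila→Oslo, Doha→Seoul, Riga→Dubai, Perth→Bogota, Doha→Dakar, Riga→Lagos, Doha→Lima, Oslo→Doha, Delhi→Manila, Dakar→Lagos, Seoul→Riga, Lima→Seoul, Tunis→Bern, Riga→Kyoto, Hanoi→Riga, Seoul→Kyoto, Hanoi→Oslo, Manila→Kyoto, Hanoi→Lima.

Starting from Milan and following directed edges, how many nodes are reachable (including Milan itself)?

1

BFS from Milan visits: Milan
Reachable nodes: 1 of 18 total.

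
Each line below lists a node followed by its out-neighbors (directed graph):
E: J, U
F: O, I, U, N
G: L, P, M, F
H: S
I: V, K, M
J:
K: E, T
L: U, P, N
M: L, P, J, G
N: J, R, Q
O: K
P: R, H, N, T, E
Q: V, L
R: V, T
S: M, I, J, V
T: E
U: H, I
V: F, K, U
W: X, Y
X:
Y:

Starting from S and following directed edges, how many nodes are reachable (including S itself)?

18

BFS from S visits: S, I, J, M, V, K, G, L, P, F, U, E, T, N, H, R, O, Q
Reachable nodes: 18 of 21 total.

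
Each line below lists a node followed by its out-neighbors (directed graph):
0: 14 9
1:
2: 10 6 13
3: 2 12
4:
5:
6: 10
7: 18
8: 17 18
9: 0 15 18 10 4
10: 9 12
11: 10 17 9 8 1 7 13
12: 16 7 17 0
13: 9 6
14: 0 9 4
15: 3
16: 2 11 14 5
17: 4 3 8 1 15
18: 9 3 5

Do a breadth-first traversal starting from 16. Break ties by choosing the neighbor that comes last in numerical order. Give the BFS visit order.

16 → 14 → 11 → 5 → 2 → 9 → 4 → 0 → 17 → 13 → 10 → 8 → 7 → 1 → 6 → 18 → 15 → 3 → 12

Visit 16; enqueue 14, 11, 5, 2 → queue [14, 11, 5, 2]
Visit 14; enqueue 9, 4, 0 → queue [11, 5, 2, 9, 4, 0]
Visit 11; enqueue 17, 13, 10, 8, 7, 1 → queue [5, 2, 9, 4, 0, 17, 13, 10, 8, 7, 1]
Visit 5 → queue [2, 9, 4, 0, 17, 13, 10, 8, 7, 1]
Visit 2; enqueue 6 → queue [9, 4, 0, 17, 13, 10, 8, 7, 1, 6]
Visit 9; enqueue 18, 15 → queue [4, 0, 17, 13, 10, 8, 7, 1, 6, 18, 15]
Visit 4 → queue [0, 17, 13, 10, 8, 7, 1, 6, 18, 15]
Visit 0 → queue [17, 13, 10, 8, 7, 1, 6, 18, 15]
Visit 17; enqueue 3 → queue [13, 10, 8, 7, 1, 6, 18, 15, 3]
Visit 13 → queue [10, 8, 7, 1, 6, 18, 15, 3]
Visit 10; enqueue 12 → queue [8, 7, 1, 6, 18, 15, 3, 12]
Visit 8 → queue [7, 1, 6, 18, 15, 3, 12]
Visit 7 → queue [1, 6, 18, 15, 3, 12]
Visit 1 → queue [6, 18, 15, 3, 12]
Visit 6 → queue [18, 15, 3, 12]
Visit 18 → queue [15, 3, 12]
Visit 15 → queue [3, 12]
Visit 3 → queue [12]
Visit 12 → queue []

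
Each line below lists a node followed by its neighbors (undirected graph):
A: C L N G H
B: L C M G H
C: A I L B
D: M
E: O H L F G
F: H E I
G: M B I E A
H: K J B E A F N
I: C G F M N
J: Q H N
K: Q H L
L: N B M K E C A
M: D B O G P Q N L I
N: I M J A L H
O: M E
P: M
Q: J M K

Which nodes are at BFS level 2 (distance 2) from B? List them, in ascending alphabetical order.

A, D, E, F, I, J, K, N, O, P, Q

Level 0: B
Level 1: C, G, H, L, M
Level 2: A, D, E, F, I, J, K, N, O, P, Q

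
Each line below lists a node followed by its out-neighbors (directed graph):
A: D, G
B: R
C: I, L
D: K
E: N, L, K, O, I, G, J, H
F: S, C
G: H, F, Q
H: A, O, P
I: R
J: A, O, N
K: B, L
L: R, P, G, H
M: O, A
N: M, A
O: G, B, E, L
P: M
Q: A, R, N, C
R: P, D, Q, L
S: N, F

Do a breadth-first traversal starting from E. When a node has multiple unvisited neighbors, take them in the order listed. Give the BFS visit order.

E, N, L, K, O, I, G, J, H, M, A, R, P, B, F, Q, D, S, C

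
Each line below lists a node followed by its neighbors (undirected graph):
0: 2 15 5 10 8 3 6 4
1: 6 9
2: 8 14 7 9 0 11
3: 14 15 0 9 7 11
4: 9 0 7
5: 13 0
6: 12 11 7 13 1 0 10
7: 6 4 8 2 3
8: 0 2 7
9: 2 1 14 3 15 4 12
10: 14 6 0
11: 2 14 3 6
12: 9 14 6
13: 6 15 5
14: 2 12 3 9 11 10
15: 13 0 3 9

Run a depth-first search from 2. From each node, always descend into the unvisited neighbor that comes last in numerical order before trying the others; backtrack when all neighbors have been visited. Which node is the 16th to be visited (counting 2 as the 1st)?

Visit 2
2 → 14
14 → 12
12 → 9
9 → 15
15 → 13
13 → 6
6 → 11
11 → 3
3 → 7
7 → 8
8 → 0
0 → 10
0 → 5
0 → 4
6 → 1

Visit order: 2, 14, 12, 9, 15, 13, 6, 11, 3, 7, 8, 0, 10, 5, 4, 1

1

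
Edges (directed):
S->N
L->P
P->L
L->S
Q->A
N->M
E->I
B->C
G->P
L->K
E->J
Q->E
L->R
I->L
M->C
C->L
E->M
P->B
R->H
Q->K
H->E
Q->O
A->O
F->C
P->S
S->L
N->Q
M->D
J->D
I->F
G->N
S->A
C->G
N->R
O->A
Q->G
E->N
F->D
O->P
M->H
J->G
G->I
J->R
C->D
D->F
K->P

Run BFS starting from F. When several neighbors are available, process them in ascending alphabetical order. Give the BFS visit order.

F, C, D, G, L, I, N, P, K, R, S, M, Q, B, H, A, E, O, J

Visit F; enqueue C, D → queue [C, D]
Visit C; enqueue G, L → queue [D, G, L]
Visit D → queue [G, L]
Visit G; enqueue I, N, P → queue [L, I, N, P]
Visit L; enqueue K, R, S → queue [I, N, P, K, R, S]
Visit I → queue [N, P, K, R, S]
Visit N; enqueue M, Q → queue [P, K, R, S, M, Q]
Visit P; enqueue B → queue [K, R, S, M, Q, B]
Visit K → queue [R, S, M, Q, B]
Visit R; enqueue H → queue [S, M, Q, B, H]
Visit S; enqueue A → queue [M, Q, B, H, A]
Visit M → queue [Q, B, H, A]
Visit Q; enqueue E, O → queue [B, H, A, E, O]
Visit B → queue [H, A, E, O]
Visit H → queue [A, E, O]
Visit A → queue [E, O]
Visit E; enqueue J → queue [O, J]
Visit O → queue [J]
Visit J → queue []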